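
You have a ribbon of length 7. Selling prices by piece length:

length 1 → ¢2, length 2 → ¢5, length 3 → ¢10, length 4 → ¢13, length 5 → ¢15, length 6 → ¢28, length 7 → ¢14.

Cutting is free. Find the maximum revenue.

30

Let v[k] be the best obtainable value from length k. For each k, try every first piece i and keep the best of price[i] + v[k−i].
v[1] = 2
v[2] = 5
v[3] = 10
v[4] = 13
v[5] = 15  (first piece 1, then v[4]=13)
v[6] = 28
v[7] = 30  (first piece 1, then v[6]=28)
One optimal cutting: 6 + 1 → ¢28 + ¢2 = ¢30.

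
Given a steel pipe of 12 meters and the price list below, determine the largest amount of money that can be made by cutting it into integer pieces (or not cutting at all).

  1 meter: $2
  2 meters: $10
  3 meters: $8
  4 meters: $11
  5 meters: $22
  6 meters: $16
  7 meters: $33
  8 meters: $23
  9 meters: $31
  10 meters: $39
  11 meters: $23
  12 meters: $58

60

Let v[k] be the best obtainable value from length k. For each k, try every first piece i and keep the best of price[i] + v[k−i].
v[1] = 2
v[2] = 10
v[3] = 12  (first piece 1, then v[2]=10)
v[4] = 20  (first piece 2, then v[2]=10)
v[5] = 22  (first piece 1, then v[4]=20)
v[6] = 30  (first piece 2, then v[4]=20)
v[7] = 33
v[8] = 40  (first piece 2, then v[6]=30)
v[9] = 43  (first piece 2, then v[7]=33)
v[10] = 50  (first piece 2, then v[8]=40)
v[11] = 53  (first piece 2, then v[9]=43)
v[12] = 60  (first piece 2, then v[10]=50)
One optimal cutting: 2 + 2 + 2 + 2 + 2 + 2 → $10 + $10 + $10 + $10 + $10 + $10 = $60.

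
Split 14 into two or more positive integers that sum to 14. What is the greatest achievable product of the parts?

Let prod[k] be the best product for length k (with at least one cut). For each first piece i, the rest contributes max(k−i, prod[k−i]).
prod[2] = 1·max(1,0) = 1·1 = 1
prod[3] = max(1·2, 2·1) = 2
prod[4] = max(1·3, 2·2, 3·1) = 4
prod[5] = max(1·4, 2·3, 3·2, 4·1) = 6
prod[6] = max(1·6, 2·4, 3·3, 4·2, 5·1) = 9
prod[7] = max(1·9, 2·6, 3·4, 4·3, 5·2, 6·1) = 12
prod[8] = max(1·12, 2·9, 3·6, …, 6·2, 7·1) = 18
prod[9] = max(1·18, 2·12, 3·9, …, 7·2, 8·1) = 27
prod[10] = max(1·27, 2·18, 3·12, …, 8·2, 9·1) = 36
prod[11] = max(1·36, 2·27, 3·18, …, 9·2, 10·1) = 54
prod[12] = max(1·54, 2·36, 3·27, …, 10·2, 11·1) = 81
prod[13] = max(1·81, 2·54, 3·36, …, 11·2, 12·1) = 108
prod[14] = max(1·108, 2·81, 3·54, …, 12·2, 13·1) = 162
One optimal split: 3 + 3 + 3 + 3 + 2; product 3·3·3·3·2 = 162.

162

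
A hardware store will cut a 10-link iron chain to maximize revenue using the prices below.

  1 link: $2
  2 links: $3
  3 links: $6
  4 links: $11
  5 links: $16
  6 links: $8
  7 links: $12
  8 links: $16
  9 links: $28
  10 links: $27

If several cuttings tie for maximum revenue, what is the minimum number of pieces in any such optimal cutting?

Build r[k] bottom-up: r[k] = max over allowed piece i of (p[i] + r[k−i]).
r[1] = 2
r[2] = max(2+2, 3+0) = 4
r[3] = max(2+4, 3+2, 6+0) = 6
r[4] = max(2+6, 3+4, 6+2, 11+0) = 11
r[5] = max(2+11, 3+6, 6+4, 11+2, 16+0) = 16
r[6] = max(2+16, 3+11, 6+6, 11+4, 16+2, 8+0) = 18
r[7] = max(2+18, 3+16, 6+11, …, 8+2, 12+0) = 20
r[8] = max(2+20, 3+18, 6+16, …, 12+2, 16+0) = 22
r[9] = max(2+22, 3+20, 6+18, …, 16+2, 28+0) = 28
r[10] = max(2+28, 3+22, 6+20, …, 28+2, 27+0) = 32
Maximum revenue is $32.
Now minimize piece count subject to staying optimal: for each k, pieces[k] = 1 + min over i with p[i]+r[k−i]=r[k] of pieces[k−i].
pieces[7] = 3
pieces[8] = 2
pieces[9] = 1
pieces[10] = 2

2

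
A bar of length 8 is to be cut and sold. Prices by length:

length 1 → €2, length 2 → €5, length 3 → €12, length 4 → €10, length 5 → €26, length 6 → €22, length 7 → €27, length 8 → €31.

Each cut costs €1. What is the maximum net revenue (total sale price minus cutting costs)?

Build net[k] bottom-up: net[k] = max over allowed piece i of (p[i] + net[k−i]) − 1 per cut.
net[1] = 2
net[2] = 5
net[3] = 12
net[4] = 13  (first piece 1, then net[3]=12)
net[5] = 26
net[6] = 27  (first piece 1, then net[5]=26)
net[7] = 30  (first piece 2, then net[5]=26)
net[8] = 37  (first piece 3, then net[5]=26)
One optimal plan: pieces 5 + 3 (1 cut) → €38 − €1 = €37.

37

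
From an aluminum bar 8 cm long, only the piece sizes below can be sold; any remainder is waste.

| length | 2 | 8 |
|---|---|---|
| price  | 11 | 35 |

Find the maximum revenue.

44

Consider every possible first cut. r[k] is the best of p[i]+r[k−i] over all sellable i≤k.
r[1] = 0
r[2] = 11
r[3] = 11
r[4] = 22  (first piece 2, then r[2]=11)
r[5] = 22
r[6] = 33  (first piece 2, then r[4]=22)
r[7] = 33
r[8] = max(11+33, 35+0) = 44
One optimal cutting: 2 + 2 + 2 + 2 → $44.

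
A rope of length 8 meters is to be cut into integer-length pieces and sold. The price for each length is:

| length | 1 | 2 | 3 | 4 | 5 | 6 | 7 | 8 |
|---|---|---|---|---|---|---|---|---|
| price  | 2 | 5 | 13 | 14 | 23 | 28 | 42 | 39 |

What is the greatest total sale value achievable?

44

Build r[k] bottom-up: r[k] = max over allowed piece i of (p[i] + r[k−i]).
r[1] = 2
r[2] = 5
r[3] = 13
r[4] = 15  (first piece 1, then r[3]=13)
r[5] = 23
r[6] = 28
r[7] = 42
r[8] = 44  (first piece 1, then r[7]=42)
One optimal cutting: 7 + 1 → $42 + $2 = $44.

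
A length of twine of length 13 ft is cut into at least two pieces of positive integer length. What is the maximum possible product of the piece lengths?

Fill prod[k] for k=2..13: at each k try every first piece i and multiply by the better of (k−i) uncut or prod[k−i].
prod[2] = 1×max(1,0) = 1×1 = 1
prod[3] = 1×max(2,1) = 1×2 = 2
prod[4] = 2×max(2,1) = 2×2 = 4
prod[5] = 2×max(3,2) = 2×3 = 6
prod[6] = 3×max(3,2) = 3×3 = 9
prod[7] = 2×max(5,6) = 2×6 = 12
prod[8] = 2×max(6,9) = 2×9 = 18
prod[9] = 3×max(6,9) = 3×9 = 27
prod[10] = 2×max(8,18) = 2×18 = 36
prod[11] = 2×max(9,27) = 2×27 = 54
prod[12] = 3×max(9,27) = 3×27 = 81
prod[13] = 2×max(11,54) = 2×54 = 108
One optimal split: 3 + 3 + 3 + 2 + 2; product 3×3×3×2×2 = 108.

108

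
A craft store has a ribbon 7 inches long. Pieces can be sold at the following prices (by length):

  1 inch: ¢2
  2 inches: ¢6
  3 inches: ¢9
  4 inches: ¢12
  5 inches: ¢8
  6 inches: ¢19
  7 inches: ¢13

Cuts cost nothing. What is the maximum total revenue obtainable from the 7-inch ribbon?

21

Consider every possible first cut. R[k] is the best of p[i]+R[k−i] over all sellable i≤k.
R[1] = 2
R[2] = 6
R[3] = 9
R[4] = 12  (first piece 2, then R[2]=6)
R[5] = 15  (first piece 2, then R[3]=9)
R[6] = 19
R[7] = 21  (first piece 1, then R[6]=19)
One optimal cutting: 6 + 1 → ¢19 + ¢2 = ¢21.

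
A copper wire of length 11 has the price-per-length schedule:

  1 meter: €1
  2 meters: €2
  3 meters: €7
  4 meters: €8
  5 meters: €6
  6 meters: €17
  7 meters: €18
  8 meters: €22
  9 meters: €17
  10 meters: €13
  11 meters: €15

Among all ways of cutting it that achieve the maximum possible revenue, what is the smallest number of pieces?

2

Let r[k] be the best obtainable value from length k. For each k, try every first piece i and keep the best of price[i] + r[k−i].
r[1] = 1
r[2] = 2  (first piece 1, then r[1]=1)
r[3] = 7
r[4] = 8  (first piece 1, then r[3]=7)
r[5] = 9  (first piece 1, then r[4]=8)
r[6] = 17
r[7] = 18  (first piece 1, then r[6]=17)
r[8] = 22
r[9] = 24  (first piece 3, then r[6]=17)
r[10] = 25  (first piece 1, then r[9]=24)
r[11] = 29  (first piece 3, then r[8]=22)
Maximum revenue is €29.
Now minimize piece count subject to staying optimal: for each k, pieces[k] = 1 + min over i with p[i]+r[k−i]=r[k] of pieces[k−i].
pieces[8] = 1
pieces[9] = 2
pieces[10] = 2
pieces[11] = 2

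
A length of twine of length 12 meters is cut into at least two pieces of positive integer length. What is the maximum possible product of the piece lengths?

81

Let P[k] be the best product for length k (with at least one cut). For each first piece i, the rest contributes max(k−i, P[k−i]).
P[2] = 1×max(1,0) = 1×1 = 1
P[3] = 1×max(2,1) = 1×2 = 2
P[4] = 2×max(2,1) = 2×2 = 4
P[5] = 2×max(3,2) = 2×3 = 6
P[6] = 3×max(3,2) = 3×3 = 9
P[7] = 2×max(5,6) = 2×6 = 12
P[8] = 2×max(6,9) = 2×9 = 18
P[9] = 3×max(6,9) = 3×9 = 27
P[10] = 2×max(8,18) = 2×18 = 36
P[11] = 2×max(9,27) = 2×27 = 54
P[12] = 3×max(9,27) = 3×27 = 81
One optimal split: 3 + 3 + 3 + 3; product 3×3×3×3 = 81.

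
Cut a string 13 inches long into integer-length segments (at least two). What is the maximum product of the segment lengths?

108

Fill f[k] for k=2..13: at each k try every first piece i and multiply by the better of (k−i) uncut or f[k−i].
f[2] = 1·max(1,0) = 1·1 = 1
f[3] = max(1·2, 2·1) = 2
f[4] = max(1·3, 2·2, 3·1) = 4
f[5] = max(1·4, 2·3, 3·2, 4·1) = 6
f[6] = max(1·6, 2·4, 3·3, 4·2, 5·1) = 9
f[7] = max(1·9, 2·6, 3·4, 4·3, 5·2, 6·1) = 12
f[8] = max(1·12, 2·9, 3·6, …, 6·2, 7·1) = 18
f[9] = max(1·18, 2·12, 3·9, …, 7·2, 8·1) = 27
f[10] = max(1·27, 2·18, 3·12, …, 8·2, 9·1) = 36
f[11] = max(1·36, 2·27, 3·18, …, 9·2, 10·1) = 54
f[12] = max(1·54, 2·36, 3·27, …, 10·2, 11·1) = 81
f[13] = max(1·81, 2·54, 3·36, …, 11·2, 12·1) = 108
One optimal split: 3 + 3 + 3 + 2 + 2; product 3·3·3·2·2 = 108.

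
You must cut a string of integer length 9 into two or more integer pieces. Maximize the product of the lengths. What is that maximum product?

27

Fill prod[k] for k=2..9: at each k try every first piece i and multiply by the better of (k−i) uncut or prod[k−i].
prod[2] = 1×max(1,0) = 1×1 = 1
prod[3] = 1×max(2,1) = 1×2 = 2
prod[4] = 2×max(2,1) = 2×2 = 4
prod[5] = 2×max(3,2) = 2×3 = 6
prod[6] = 3×max(3,2) = 3×3 = 9
prod[7] = 2×max(5,6) = 2×6 = 12
prod[8] = 2×max(6,9) = 2×9 = 18
prod[9] = 3×max(6,9) = 3×9 = 27
One optimal split: 3 + 3 + 3; product 3×3×3 = 27.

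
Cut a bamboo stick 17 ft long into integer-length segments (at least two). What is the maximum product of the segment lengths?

Define P[k] = max over 1≤i<k of i · max(k−i, P[k−i]); the inner max lets the remainder stay uncut if that's better.
Small cases: P[2]=1, P[3]=2, P[4]=4, P[5]=6, P[6]=9, P[7]=12, P[8]=18, P[9]=27, P[10]=36.
P[11] = 2×max(9,27) = 2×27 = 54
P[12] = 3×max(9,27) = 3×27 = 81
P[13] = 2×max(11,54) = 2×54 = 108
P[14] = 2×max(12,81) = 2×81 = 162
P[15] = 3×max(12,81) = 3×81 = 243
P[16] = 2×max(14,162) = 2×162 = 324
P[17] = 2×max(15,243) = 2×243 = 486
One optimal split: 3 + 3 + 3 + 3 + 3 + 2; product 3×3×3×3×3×2 = 486.

486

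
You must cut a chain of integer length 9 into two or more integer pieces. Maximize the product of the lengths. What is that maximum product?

Fill f[k] for k=2..9: at each k try every first piece i and multiply by the better of (k−i) uncut or f[k−i].
f[2] = 1·max(1,0) = 1·1 = 1
f[3] = max(1·2, 2·1) = 2
f[4] = max(1·3, 2·2, 3·1) = 4
f[5] = max(1·4, 2·3, 3·2, 4·1) = 6
f[6] = max(1·6, 2·4, 3·3, 4·2, 5·1) = 9
f[7] = max(1·9, 2·6, 3·4, 4·3, 5·2, 6·1) = 12
f[8] = max(1·12, 2·9, 3·6, …, 6·2, 7·1) = 18
f[9] = max(1·18, 2·12, 3·9, …, 7·2, 8·1) = 27
One optimal split: 3 + 3 + 3; product 3·3·3 = 27.

27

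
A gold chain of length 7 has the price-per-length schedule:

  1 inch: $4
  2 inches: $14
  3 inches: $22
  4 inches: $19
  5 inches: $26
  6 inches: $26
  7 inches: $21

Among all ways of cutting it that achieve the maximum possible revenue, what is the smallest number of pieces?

3

Consider every possible first cut. r[k] is the best of p[i]+r[k−i] over all sellable i≤k.
r[1] = 4
r[2] = max(4+4, 14+0) = 14
r[3] = max(4+14, 14+4, 22+0) = 22
r[4] = max(4+22, 14+14, 22+4, 19+0) = 28
r[5] = max(4+28, 14+22, 22+14, 19+4, 26+0) = 36
r[6] = max(4+36, 14+28, 22+22, 19+14, 26+4, 26+0) = 44
r[7] = max(4+44, 14+36, 22+28, …, 26+4, 21+0) = 50
Maximum revenue is $50.
Now minimize piece count subject to staying optimal: for each k, pieces[k] = 1 + min over i with p[i]+r[k−i]=r[k] of pieces[k−i].
pieces[4] = 2
pieces[5] = 2
pieces[6] = 2
pieces[7] = 3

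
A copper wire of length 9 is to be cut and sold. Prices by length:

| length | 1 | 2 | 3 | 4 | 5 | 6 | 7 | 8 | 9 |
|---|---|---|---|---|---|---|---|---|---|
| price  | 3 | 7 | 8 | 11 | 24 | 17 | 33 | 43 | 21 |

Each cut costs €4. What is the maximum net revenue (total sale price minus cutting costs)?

Let net[k] be the best obtainable value from length k. For each k, try every first piece i and keep the best of price[i] + net[k−i] minus the 4 cut fee when i<k.
net[1] = 3
net[2] = 7
net[3] = 8
net[4] = 11
net[5] = 24
net[6] = 23  (first piece 1, then net[5]=24)
net[7] = 33
net[8] = 43
net[9] = 42  (first piece 1, then net[8]=43)
One optimal plan: pieces 8 + 1 (1 cut) → €46 − €4 = €42.

42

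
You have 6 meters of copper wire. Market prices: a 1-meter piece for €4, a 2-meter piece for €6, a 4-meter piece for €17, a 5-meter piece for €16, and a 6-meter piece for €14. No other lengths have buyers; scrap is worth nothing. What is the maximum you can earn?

25

Consider every possible first cut. r[k] is the best of p[i]+r[k−i] over all sellable i≤k.
r[1] = 4
r[2] = max(4+4, 6+0) = 8
r[3] = max(4+8, 6+4) = 12
r[4] = max(4+12, 6+8, 17+0) = 17
r[5] = max(4+17, 6+12, 17+4, 16+0) = 21
r[6] = max(4+21, 6+17, 17+8, 16+4, 14+0) = 25
One optimal cutting: 4 + 1 + 1 → €25.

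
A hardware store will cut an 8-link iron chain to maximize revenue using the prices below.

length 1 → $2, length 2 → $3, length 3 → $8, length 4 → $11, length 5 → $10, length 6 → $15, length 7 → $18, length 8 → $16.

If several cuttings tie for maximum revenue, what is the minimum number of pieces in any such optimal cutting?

Build r[k] bottom-up: r[k] = max over allowed piece i of (p[i] + r[k−i]).
r[1] = 2
r[2] = 4  (first piece 1, then r[1]=2)
r[3] = 8
r[4] = 11
r[5] = 13  (first piece 1, then r[4]=11)
r[6] = 16  (first piece 3, then r[3]=8)
r[7] = 19  (first piece 3, then r[4]=11)
r[8] = 22  (first piece 4, then r[4]=11)
Maximum revenue is $22.
Now minimize piece count subject to staying optimal: for each k, pieces[k] = 1 + min over i with p[i]+r[k−i]=r[k] of pieces[k−i].
pieces[5] = 2
pieces[6] = 2
pieces[7] = 2
pieces[8] = 2

2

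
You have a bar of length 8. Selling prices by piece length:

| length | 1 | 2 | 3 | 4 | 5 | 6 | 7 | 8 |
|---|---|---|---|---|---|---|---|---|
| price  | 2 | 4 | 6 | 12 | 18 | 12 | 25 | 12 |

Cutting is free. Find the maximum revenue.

27

Consider every possible first cut. R[k] is the best of p[i]+R[k−i] over all sellable i≤k.
R[1] = 2
R[2] = 4  (first piece 1, then R[1]=2)
R[3] = 6  (first piece 1, then R[2]=4)
R[4] = 12
R[5] = 18
R[6] = 20  (first piece 1, then R[5]=18)
R[7] = 25
R[8] = 27  (first piece 1, then R[7]=25)
One optimal cutting: 7 + 1 → €25 + €2 = €27.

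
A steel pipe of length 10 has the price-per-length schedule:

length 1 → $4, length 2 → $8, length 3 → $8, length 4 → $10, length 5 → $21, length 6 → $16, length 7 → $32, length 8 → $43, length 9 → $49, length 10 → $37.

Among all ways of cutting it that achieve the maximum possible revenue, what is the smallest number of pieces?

Consider every possible first cut. r[k] is the best of p[i]+r[k−i] over all sellable i≤k.
r[1] = 4
r[2] = 8  (first piece 1, then r[1]=4)
r[3] = 12  (first piece 1, then r[2]=8)
r[4] = 16  (first piece 1, then r[3]=12)
r[5] = 21
r[6] = 25  (first piece 1, then r[5]=21)
r[7] = 32
r[8] = 43
r[9] = 49
r[10] = 53  (first piece 1, then r[9]=49)
Maximum revenue is $53.
Now minimize piece count subject to staying optimal: for each k, pieces[k] = 1 + min over i with p[i]+r[k−i]=r[k] of pieces[k−i].
pieces[7] = 1
pieces[8] = 1
pieces[9] = 1
pieces[10] = 2

2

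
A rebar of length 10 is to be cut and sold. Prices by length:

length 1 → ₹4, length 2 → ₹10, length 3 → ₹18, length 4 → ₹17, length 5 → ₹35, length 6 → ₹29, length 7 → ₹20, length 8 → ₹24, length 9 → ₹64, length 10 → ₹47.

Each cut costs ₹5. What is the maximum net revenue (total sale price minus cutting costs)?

65

Let v[k] be the best obtainable value from length k. For each k, try every first piece i and keep the best of price[i] + v[k−i] minus the 5 cut fee when i<k.
v[1] = 4
v[2] = 10
v[3] = 18
v[4] = 17  (first piece 1, then v[3]=18)
v[5] = 35
v[6] = 34  (first piece 1, then v[5]=35)
v[7] = 40  (first piece 2, then v[5]=35)
v[8] = 48  (first piece 3, then v[5]=35)
v[9] = 64
v[10] = 65  (first piece 5, then v[5]=35)
One optimal plan: pieces 5 + 5 (1 cut) → ₹70 − ₹5 = ₹65.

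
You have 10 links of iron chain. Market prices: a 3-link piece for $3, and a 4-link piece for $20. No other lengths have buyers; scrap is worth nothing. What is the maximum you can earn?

Let r[k] be the best obtainable value from length k. For each k, try every first piece i and keep the best of price[i] + r[k−i].
r[1] = 0
r[2] = 0
r[3] = 3
r[4] = max(3+0, 20+0) = 20
r[5] = max(3+0, 20+0) = 20
r[6] = max(3+3, 20+0) = 20
r[7] = max(3+20, 20+3) = 23
r[8] = max(3+20, 20+20) = 40
r[9] = max(3+20, 20+20) = 40
r[10] = max(3+23, 20+20) = 40
One optimal cutting: pieces 4 + 4 with 2 links of scrap → $40.

40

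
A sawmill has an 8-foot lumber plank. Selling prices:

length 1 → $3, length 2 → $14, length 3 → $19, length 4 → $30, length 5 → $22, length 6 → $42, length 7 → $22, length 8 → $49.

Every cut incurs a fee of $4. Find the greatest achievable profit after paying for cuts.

56

Let r[k] be the best obtainable value from length k. For each k, try every first piece i and keep the best of price[i] + r[k−i] minus the 4 cut fee when i<k.
r[1] = 3
r[2] = 14
r[3] = 19
r[4] = 30
r[5] = 29  (first piece 1, then r[4]=30)
r[6] = 42
r[7] = 45  (first piece 3, then r[4]=30)
r[8] = 56  (first piece 4, then r[4]=30)
One optimal plan: pieces 4 + 4 (1 cut) → $60 − $4 = $56.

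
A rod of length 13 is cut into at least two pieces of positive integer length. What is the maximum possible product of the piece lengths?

108

Fill P[k] for k=2..13: at each k try every first piece i and multiply by the better of (k−i) uncut or P[k−i].
Small cases: P[2]=1, P[3]=2, P[4]=4, P[5]=6, P[6]=9, P[7]=12.
P[8] = max(1*12, 2*9, 3*6, …, 6*2, 7*1) = 18
P[9] = max(1*18, 2*12, 3*9, …, 7*2, 8*1) = 27
P[10] = max(1*27, 2*18, 3*12, …, 8*2, 9*1) = 36
P[11] = max(1*36, 2*27, 3*18, …, 9*2, 10*1) = 54
P[12] = max(1*54, 2*36, 3*27, …, 10*2, 11*1) = 81
P[13] = max(1*81, 2*54, 3*36, …, 11*2, 12*1) = 108
One optimal split: 3 + 3 + 3 + 2 + 2; product 3*3*3*2*2 = 108.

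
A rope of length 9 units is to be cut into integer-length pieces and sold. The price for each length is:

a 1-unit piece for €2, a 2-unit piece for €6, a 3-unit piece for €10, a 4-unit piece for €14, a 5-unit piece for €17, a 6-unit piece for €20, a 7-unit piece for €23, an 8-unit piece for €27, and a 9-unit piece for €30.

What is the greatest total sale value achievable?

31

Let R[k] be the best obtainable value from length k. For each k, try every first piece i and keep the best of price[i] + R[k−i].
R[1] = 2
R[2] = max(2+2, 6+0) = 6
R[3] = max(2+6, 6+2, 10+0) = 10
R[4] = max(2+10, 6+6, 10+2, 14+0) = 14
R[5] = max(2+14, 6+10, 10+6, 14+2, 17+0) = 17
R[6] = max(2+17, 6+14, 10+10, 14+6, 17+2, 20+0) = 20
R[7] = max(2+20, 6+17, 10+14, …, 20+2, 23+0) = 24
R[8] = max(2+24, 6+20, 10+17, …, 23+2, 27+0) = 28
R[9] = max(2+28, 6+24, 10+20, …, 27+2, 30+0) = 31
One optimal cutting: 5 + 4 → €17 + €14 = €31.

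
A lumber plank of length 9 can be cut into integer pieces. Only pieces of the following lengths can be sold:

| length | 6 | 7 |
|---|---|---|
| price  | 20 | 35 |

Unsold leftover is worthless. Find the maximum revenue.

35

Consider every possible first cut. f[k] is the best of p[i]+f[k−i] over all sellable i≤k.
f[1] = 0
f[2] = 0
f[3] = 0
f[4] = 0
f[5] = 0
f[6] = 20
f[7] = 35
f[8] = 35
f[9] = 35
One optimal cutting: pieces 7 with 2 feet of scrap → $35.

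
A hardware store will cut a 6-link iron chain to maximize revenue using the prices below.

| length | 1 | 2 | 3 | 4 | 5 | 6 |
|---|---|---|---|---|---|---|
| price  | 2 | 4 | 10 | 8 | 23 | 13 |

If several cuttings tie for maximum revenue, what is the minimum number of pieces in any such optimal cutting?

2

Let r[k] be the best obtainable value from length k. For each k, try every first piece i and keep the best of price[i] + r[k−i].
r[1] = 2
r[2] = 4  (first piece 1, then r[1]=2)
r[3] = 10
r[4] = 12  (first piece 1, then r[3]=10)
r[5] = 23
r[6] = 25  (first piece 1, then r[5]=23)
Maximum revenue is $25.
Now minimize piece count subject to staying optimal: for each k, pieces[k] = 1 + min over i with p[i]+r[k−i]=r[k] of pieces[k−i].
pieces[3] = 1
pieces[4] = 2
pieces[5] = 1
pieces[6] = 2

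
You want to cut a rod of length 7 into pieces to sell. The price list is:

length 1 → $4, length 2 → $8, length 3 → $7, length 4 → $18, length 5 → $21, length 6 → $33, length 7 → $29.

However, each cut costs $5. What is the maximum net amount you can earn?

Let net[k] be the best obtainable value from length k. For each k, try every first piece i and keep the best of price[i] + net[k−i] minus the 5 cut fee when i<k.
net[1] = 4
net[2] = max(4+4-5, 8+0) = 8
net[3] = max(4+8-5, 8+4-5, 7+0) = 7
net[4] = max(4+7-5, 8+8-5, 7+4-5, 18+0) = 18
net[5] = max(4+18-5, 8+7-5, 7+8-5, 18+4-5, 21+0) = 21
net[6] = max(4+21-5, 8+18-5, 7+7-5, 18+8-5, 21+4-5, 33+0) = 33
net[7] = max(4+33-5, 8+21-5, 7+18-5, …, 33+4-5, 29+0) = 32
One optimal plan: pieces 6 + 1 (1 cut) → $37 − $5 = $32.

32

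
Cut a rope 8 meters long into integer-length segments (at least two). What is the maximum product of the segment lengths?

Fill prod[k] for k=2..8: at each k try every first piece i and multiply by the better of (k−i) uncut or prod[k−i].
prod[2] = 1×max(1,0) = 1×1 = 1
prod[3] = 1×max(2,1) = 1×2 = 2
prod[4] = 2×max(2,1) = 2×2 = 4
prod[5] = 2×max(3,2) = 2×3 = 6
prod[6] = 3×max(3,2) = 3×3 = 9
prod[7] = 2×max(5,6) = 2×6 = 12
prod[8] = 2×max(6,9) = 2×9 = 18
One optimal split: 3 + 3 + 2; product 3×3×2 = 18.

18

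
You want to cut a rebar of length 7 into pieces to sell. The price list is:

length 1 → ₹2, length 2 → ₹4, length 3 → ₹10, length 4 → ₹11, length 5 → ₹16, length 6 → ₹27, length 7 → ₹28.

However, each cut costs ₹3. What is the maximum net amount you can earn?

28

Build v[k] bottom-up: v[k] = max over allowed piece i of (p[i] + v[k−i]) − 3 per cut.
v[1] = 2
v[2] = 4
v[3] = 10
v[4] = 11
v[5] = 16
v[6] = 27
v[7] = 28
Best is to make no cuts and sell whole for ₹28.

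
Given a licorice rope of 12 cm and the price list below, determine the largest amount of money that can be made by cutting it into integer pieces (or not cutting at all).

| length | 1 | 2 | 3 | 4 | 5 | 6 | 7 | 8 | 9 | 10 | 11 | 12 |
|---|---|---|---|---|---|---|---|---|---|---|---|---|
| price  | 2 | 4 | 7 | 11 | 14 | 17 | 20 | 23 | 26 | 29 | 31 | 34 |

34

Consider every possible first cut. r[k] is the best of p[i]+r[k−i] over all sellable i≤k.
r[1] = 2
r[2] = max(2+2, 4+0) = 4
r[3] = max(2+4, 4+2, 7+0) = 7
r[4] = max(2+7, 4+4, 7+2, 11+0) = 11
r[5] = max(2+11, 4+7, 7+4, 11+2, 14+0) = 14
r[6] = max(2+14, 4+11, 7+7, 11+4, 14+2, 17+0) = 17
r[7] = max(2+17, 4+14, 7+11, …, 17+2, 20+0) = 20
r[8] = max(2+20, 4+17, 7+14, …, 20+2, 23+0) = 23
r[9] = max(2+23, 4+20, 7+17, …, 23+2, 26+0) = 26
r[10] = max(2+26, 4+23, 7+20, …, 26+2, 29+0) = 29
r[11] = max(2+29, 4+26, 7+23, …, 29+2, 31+0) = 31
r[12] = max(2+31, 4+29, 7+26, …, 31+2, 34+0) = 34
One optimal cutting: 8 + 4 → ¢23 + ¢11 = ¢34.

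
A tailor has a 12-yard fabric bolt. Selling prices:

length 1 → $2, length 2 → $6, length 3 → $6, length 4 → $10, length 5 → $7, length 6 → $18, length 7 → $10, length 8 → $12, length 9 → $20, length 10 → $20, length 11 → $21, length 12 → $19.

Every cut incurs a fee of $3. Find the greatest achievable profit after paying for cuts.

Consider every possible first cut. v[k] is the best of p[i]+v[k−i] over all sellable i≤k, charging 3 whenever i<k.
v[1] = 2
v[2] = max(2+2-3, 6+0) = 6
v[3] = max(2+6-3, 6+2-3, 6+0) = 6
v[4] = max(2+6-3, 6+6-3, 6+2-3, 10+0) = 10
v[5] = max(2+10-3, 6+6-3, 6+6-3, 10+2-3, 7+0) = 9
v[6] = max(2+9-3, 6+10-3, 6+6-3, 10+6-3, 7+2-3, 18+0) = 18
v[7] = max(2+18-3, 6+9-3, 6+10-3, …, 18+2-3, 10+0) = 17
v[8] = max(2+17-3, 6+18-3, 6+9-3, …, 10+2-3, 12+0) = 21
v[9] = max(2+21-3, 6+17-3, 6+18-3, …, 12+2-3, 20+0) = 21
v[10] = max(2+21-3, 6+21-3, 6+17-3, …, 20+2-3, 20+0) = 25
v[11] = max(2+25-3, 6+21-3, 6+21-3, …, 20+2-3, 21+0) = 24
v[12] = max(2+24-3, 6+25-3, 6+21-3, …, 21+2-3, 19+0) = 33
One optimal plan: pieces 6 + 6 (1 cut) → $36 − $3 = $33.

33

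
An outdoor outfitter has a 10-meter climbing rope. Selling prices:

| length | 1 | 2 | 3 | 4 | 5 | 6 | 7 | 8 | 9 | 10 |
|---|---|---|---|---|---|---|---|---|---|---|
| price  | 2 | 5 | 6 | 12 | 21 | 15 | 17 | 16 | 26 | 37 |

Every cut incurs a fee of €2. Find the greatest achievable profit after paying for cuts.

Let net[k] be the best obtainable value from length k. For each k, try every first piece i and keep the best of price[i] + net[k−i] minus the 2 cut fee when i<k.
net[1] = 2
net[2] = max(2+2-2, 5+0) = 5
net[3] = max(2+5-2, 5+2-2, 6+0) = 6
net[4] = max(2+6-2, 5+5-2, 6+2-2, 12+0) = 12
net[5] = max(2+12-2, 5+6-2, 6+5-2, 12+2-2, 21+0) = 21
net[6] = max(2+21-2, 5+12-2, 6+6-2, 12+5-2, 21+2-2, 15+0) = 21
net[7] = max(2+21-2, 5+21-2, 6+12-2, …, 15+2-2, 17+0) = 24
net[8] = max(2+24-2, 5+21-2, 6+21-2, …, 17+2-2, 16+0) = 25
net[9] = max(2+25-2, 5+24-2, 6+21-2, …, 16+2-2, 26+0) = 31
net[10] = max(2+31-2, 5+25-2, 6+24-2, …, 26+2-2, 37+0) = 40
One optimal plan: pieces 5 + 5 (1 cut) → €42 − €2 = €40.

40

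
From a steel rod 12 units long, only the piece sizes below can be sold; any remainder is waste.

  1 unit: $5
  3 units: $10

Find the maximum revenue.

Let best[k] be the best obtainable value from length k. For each k, try every first piece i and keep the best of price[i] + best[k−i].
best[1] = 5
best[2] = 10  (first piece 1, then best[1]=5)
best[3] = max(5+10, 10+0) = 15
best[4] = max(5+15, 10+5) = 20
best[5] = max(5+20, 10+10) = 25
best[6] = max(5+25, 10+15) = 30
best[7] = max(5+30, 10+20) = 35
best[8] = max(5+35, 10+25) = 40
best[9] = max(5+40, 10+30) = 45
best[10] = max(5+45, 10+35) = 50
best[11] = max(5+50, 10+40) = 55
best[12] = max(5+55, 10+45) = 60
One optimal cutting: 1 + 1 + 1 + 1 + 1 + 1 + 1 + 1 + 1 + 1 + 1 + 1 → $60.

60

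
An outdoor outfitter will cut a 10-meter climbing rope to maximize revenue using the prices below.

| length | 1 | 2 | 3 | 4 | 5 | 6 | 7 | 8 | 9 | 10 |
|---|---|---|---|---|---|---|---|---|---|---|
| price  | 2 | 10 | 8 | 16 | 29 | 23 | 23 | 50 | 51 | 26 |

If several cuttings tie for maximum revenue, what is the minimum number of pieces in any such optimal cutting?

2

Consider every possible first cut. r[k] is the best of p[i]+r[k−i] over all sellable i≤k.
r[1] = 2
r[2] = max(2+2, 10+0) = 10
r[3] = max(2+10, 10+2, 8+0) = 12
r[4] = max(2+12, 10+10, 8+2, 16+0) = 20
r[5] = max(2+20, 10+12, 8+10, 16+2, 29+0) = 29
r[6] = max(2+29, 10+20, 8+12, 16+10, 29+2, 23+0) = 31
r[7] = max(2+31, 10+29, 8+20, …, 23+2, 23+0) = 39
r[8] = max(2+39, 10+31, 8+29, …, 23+2, 50+0) = 50
r[9] = max(2+50, 10+39, 8+31, …, 50+2, 51+0) = 52
r[10] = max(2+52, 10+50, 8+39, …, 51+2, 26+0) = 60
Maximum revenue is €60.
Now minimize piece count subject to staying optimal: for each k, pieces[k] = 1 + min over i with p[i]+r[k−i]=r[k] of pieces[k−i].
pieces[7] = 2
pieces[8] = 1
pieces[9] = 2
pieces[10] = 2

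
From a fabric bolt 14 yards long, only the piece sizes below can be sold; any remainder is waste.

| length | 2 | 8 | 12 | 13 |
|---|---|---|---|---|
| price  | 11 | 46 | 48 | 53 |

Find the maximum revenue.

Build best[k] bottom-up: best[k] = max over allowed piece i of (p[i] + best[k−i]).
best[1] = 0
best[2] = 11
best[3] = 11
best[4] = 22  (first piece 2, then best[2]=11)
best[5] = 22
best[6] = 33  (first piece 2, then best[4]=22)
best[7] = 33
best[8] = max(11+33, 46+0) = 46
best[9] = max(11+33, 46+0) = 46
best[10] = max(11+46, 46+11) = 57
best[11] = max(11+46, 46+11) = 57
best[12] = max(11+57, 46+22, 48+0) = 68
best[13] = max(11+57, 46+22, 48+0, 53+0) = 68
best[14] = max(11+68, 46+33, 48+11, 53+0) = 79
One optimal cutting: 8 + 2 + 2 + 2 → $79.

79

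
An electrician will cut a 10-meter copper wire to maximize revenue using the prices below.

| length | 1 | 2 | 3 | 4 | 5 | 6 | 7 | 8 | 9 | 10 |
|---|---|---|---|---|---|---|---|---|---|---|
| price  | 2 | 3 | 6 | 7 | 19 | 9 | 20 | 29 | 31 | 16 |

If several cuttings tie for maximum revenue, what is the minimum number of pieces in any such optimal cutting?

Consider every possible first cut. r[k] is the best of p[i]+r[k−i] over all sellable i≤k.
r[1] = 2
r[2] = 4  (first piece 1, then r[1]=2)
r[3] = 6  (first piece 1, then r[2]=4)
r[4] = 8  (first piece 1, then r[3]=6)
r[5] = 19
r[6] = 21  (first piece 1, then r[5]=19)
r[7] = 23  (first piece 1, then r[6]=21)
r[8] = 29
r[9] = 31  (first piece 1, then r[8]=29)
r[10] = 38  (first piece 5, then r[5]=19)
Maximum revenue is €38.
Now minimize piece count subject to staying optimal: for each k, pieces[k] = 1 + min over i with p[i]+r[k−i]=r[k] of pieces[k−i].
pieces[7] = 3
pieces[8] = 1
pieces[9] = 1
pieces[10] = 2

2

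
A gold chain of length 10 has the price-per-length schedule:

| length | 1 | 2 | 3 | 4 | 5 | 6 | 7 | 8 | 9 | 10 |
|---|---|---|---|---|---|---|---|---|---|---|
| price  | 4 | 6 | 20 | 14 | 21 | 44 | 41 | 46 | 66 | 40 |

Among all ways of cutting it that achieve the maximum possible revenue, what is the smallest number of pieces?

Consider every possible first cut. r[k] is the best of p[i]+r[k−i] over all sellable i≤k.
r[1] = 4
r[2] = 8  (first piece 1, then r[1]=4)
r[3] = 20
r[4] = 24  (first piece 1, then r[3]=20)
r[5] = 28  (first piece 1, then r[4]=24)
r[6] = 44
r[7] = 48  (first piece 1, then r[6]=44)
r[8] = 52  (first piece 1, then r[7]=48)
r[9] = 66
r[10] = 70  (first piece 1, then r[9]=66)
Maximum revenue is $70.
Now minimize piece count subject to staying optimal: for each k, pieces[k] = 1 + min over i with p[i]+r[k−i]=r[k] of pieces[k−i].
pieces[7] = 2
pieces[8] = 3
pieces[9] = 1
pieces[10] = 2

2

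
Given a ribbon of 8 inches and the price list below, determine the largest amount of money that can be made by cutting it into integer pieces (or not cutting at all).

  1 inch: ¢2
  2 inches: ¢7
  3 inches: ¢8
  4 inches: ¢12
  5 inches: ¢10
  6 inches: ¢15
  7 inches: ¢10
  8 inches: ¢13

Consider every possible first cut. r[k] is the best of p[i]+r[k−i] over all sellable i≤k.
r[1] = 2
r[2] = 7
r[3] = 9  (first piece 1, then r[2]=7)
r[4] = 14  (first piece 2, then r[2]=7)
r[5] = 16  (first piece 1, then r[4]=14)
r[6] = 21  (first piece 2, then r[4]=14)
r[7] = 23  (first piece 1, then r[6]=21)
r[8] = 28  (first piece 2, then r[6]=21)
One optimal cutting: 2 + 2 + 2 + 2 → ¢7 + ¢7 + ¢7 + ¢7 = ¢28.

28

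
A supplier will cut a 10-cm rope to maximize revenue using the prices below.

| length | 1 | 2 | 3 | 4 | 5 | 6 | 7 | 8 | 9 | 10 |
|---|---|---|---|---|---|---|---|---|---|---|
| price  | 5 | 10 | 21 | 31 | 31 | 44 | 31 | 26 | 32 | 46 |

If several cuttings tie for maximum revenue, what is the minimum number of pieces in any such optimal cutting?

Build r[k] bottom-up: r[k] = max over allowed piece i of (p[i] + r[k−i]).
r[1] = 5
r[2] = 10  (first piece 1, then r[1]=5)
r[3] = 21
r[4] = 31
r[5] = 36  (first piece 1, then r[4]=31)
r[6] = 44
r[7] = 52  (first piece 3, then r[4]=31)
r[8] = 62  (first piece 4, then r[4]=31)
r[9] = 67  (first piece 1, then r[8]=62)
r[10] = 75  (first piece 4, then r[6]=44)
Maximum revenue is €75.
Now minimize piece count subject to staying optimal: for each k, pieces[k] = 1 + min over i with p[i]+r[k−i]=r[k] of pieces[k−i].
pieces[7] = 2
pieces[8] = 2
pieces[9] = 3
pieces[10] = 2

2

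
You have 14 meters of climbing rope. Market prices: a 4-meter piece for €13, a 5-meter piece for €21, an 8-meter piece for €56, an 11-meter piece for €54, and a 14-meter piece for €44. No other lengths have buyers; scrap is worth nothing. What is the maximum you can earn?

77

Let r[k] be the best obtainable value from length k. For each k, try every first piece i and keep the best of price[i] + r[k−i].
r[1] = 0
r[2] = 0
r[3] = 0
r[4] = 13
r[5] = max(13+0, 21+0) = 21
r[6] = max(13+0, 21+0) = 21
r[7] = max(13+0, 21+0) = 21
r[8] = max(13+13, 21+0, 56+0) = 56
r[9] = max(13+21, 21+13, 56+0) = 56
r[10] = max(13+21, 21+21, 56+0) = 56
r[11] = max(13+21, 21+21, 56+0, 54+0) = 56
r[12] = max(13+56, 21+21, 56+13, 54+0) = 69
r[13] = max(13+56, 21+56, 56+21, 54+0) = 77
r[14] = max(13+56, 21+56, 56+21, 54+0, 44+0) = 77
One optimal cutting: pieces 8 + 5 with 1 meter of scrap → €77.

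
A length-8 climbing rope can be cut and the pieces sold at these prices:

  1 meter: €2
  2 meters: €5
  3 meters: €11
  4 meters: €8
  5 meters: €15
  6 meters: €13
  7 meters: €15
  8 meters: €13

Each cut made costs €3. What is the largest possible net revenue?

Build net[k] bottom-up: net[k] = max over allowed piece i of (p[i] + net[k−i]) − 3 per cut.
net[1] = 2
net[2] = max(2+2-3, 5+0) = 5
net[3] = max(2+5-3, 5+2-3, 11+0) = 11
net[4] = max(2+11-3, 5+5-3, 11+2-3, 8+0) = 10
net[5] = max(2+10-3, 5+11-3, 11+5-3, 8+2-3, 15+0) = 15
net[6] = max(2+15-3, 5+10-3, 11+11-3, 8+5-3, 15+2-3, 13+0) = 19
net[7] = max(2+19-3, 5+15-3, 11+10-3, …, 13+2-3, 15+0) = 18
net[8] = max(2+18-3, 5+19-3, 11+15-3, …, 15+2-3, 13+0) = 23
One optimal plan: pieces 5 + 3 (1 cut) → €26 − €3 = €23.

23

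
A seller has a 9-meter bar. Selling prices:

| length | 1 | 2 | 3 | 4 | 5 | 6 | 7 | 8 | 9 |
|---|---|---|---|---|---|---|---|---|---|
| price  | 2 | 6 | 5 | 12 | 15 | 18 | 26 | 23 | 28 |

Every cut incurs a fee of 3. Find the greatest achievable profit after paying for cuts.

Consider every possible first cut. net[k] is the best of p[i]+net[k−i] over all sellable i≤k, charging 3 whenever i<k.
net[1] = 2
net[2] = 6
net[3] = 5  (first piece 1, then net[2]=6)
net[4] = 12
net[5] = 15
net[6] = 18
net[7] = 26
net[8] = 25  (first piece 1, then net[7]=26)
net[9] = 29  (first piece 2, then net[7]=26)
One optimal plan: pieces 7 + 2 (1 cut) → 32 − 3 = 29.

29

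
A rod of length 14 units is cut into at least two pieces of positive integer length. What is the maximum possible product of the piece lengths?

162

Define prod[k] = max over 1≤i<k of i · max(k−i, prod[k−i]); the inner max lets the remainder stay uncut if that's better.
prod[2] = 1·max(1,0) = 1·1 = 1
prod[3] = 1·max(2,1) = 1·2 = 2
prod[4] = 2·max(2,1) = 2·2 = 4
prod[5] = 2·max(3,2) = 2·3 = 6
prod[6] = 3·max(3,2) = 3·3 = 9
prod[7] = 2·max(5,6) = 2·6 = 12
prod[8] = 2·max(6,9) = 2·9 = 18
prod[9] = 3·max(6,9) = 3·9 = 27
prod[10] = 2·max(8,18) = 2·18 = 36
prod[11] = 2·max(9,27) = 2·27 = 54
prod[12] = 3·max(9,27) = 3·27 = 81
prod[13] = 2·max(11,54) = 2·54 = 108
prod[14] = 2·max(12,81) = 2·81 = 162
One optimal split: 3 + 3 + 3 + 3 + 2; product 3·3·3·3·2 = 162.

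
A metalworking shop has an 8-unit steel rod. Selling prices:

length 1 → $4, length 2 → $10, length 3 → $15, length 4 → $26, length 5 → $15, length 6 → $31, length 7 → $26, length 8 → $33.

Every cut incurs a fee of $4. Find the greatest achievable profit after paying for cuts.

48

Let v[k] be the best obtainable value from length k. For each k, try every first piece i and keep the best of price[i] + v[k−i] minus the 4 cut fee when i<k.
v[1] = 4
v[2] = 10
v[3] = 15
v[4] = 26
v[5] = 26  (first piece 1, then v[4]=26)
v[6] = 32  (first piece 2, then v[4]=26)
v[7] = 37  (first piece 3, then v[4]=26)
v[8] = 48  (first piece 4, then v[4]=26)
One optimal plan: pieces 4 + 4 (1 cut) → $52 − $4 = $48.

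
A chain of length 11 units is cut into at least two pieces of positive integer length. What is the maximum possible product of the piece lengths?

Let m[k] be the best product for length k (with at least one cut). For each first piece i, the rest contributes max(k−i, m[k−i]).
m[2] = 1·max(1,0) = 1·1 = 1
m[3] = max(1·2, 2·1) = 2
m[4] = max(1·3, 2·2, 3·1) = 4
m[5] = max(1·4, 2·3, 3·2, 4·1) = 6
m[6] = max(1·6, 2·4, 3·3, 4·2, 5·1) = 9
m[7] = max(1·9, 2·6, 3·4, 4·3, 5·2, 6·1) = 12
m[8] = max(1·12, 2·9, 3·6, …, 6·2, 7·1) = 18
m[9] = max(1·18, 2·12, 3·9, …, 7·2, 8·1) = 27
m[10] = max(1·27, 2·18, 3·12, …, 8·2, 9·1) = 36
m[11] = max(1·36, 2·27, 3·18, …, 9·2, 10·1) = 54
One optimal split: 3 + 3 + 3 + 2; product 3·3·3·2 = 54.

54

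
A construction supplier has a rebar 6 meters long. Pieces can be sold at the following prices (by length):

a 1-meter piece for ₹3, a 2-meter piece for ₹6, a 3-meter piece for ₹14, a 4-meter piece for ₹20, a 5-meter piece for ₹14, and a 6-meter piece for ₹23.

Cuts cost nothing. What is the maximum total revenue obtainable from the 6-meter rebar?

28

Build r[k] bottom-up: r[k] = max over allowed piece i of (p[i] + r[k−i]).
r[1] = 3
r[2] = max(3+3, 6+0) = 6
r[3] = max(3+6, 6+3, 14+0) = 14
r[4] = max(3+14, 6+6, 14+3, 20+0) = 20
r[5] = max(3+20, 6+14, 14+6, 20+3, 14+0) = 23
r[6] = max(3+23, 6+20, 14+14, 20+6, 14+3, 23+0) = 28
One optimal cutting: 3 + 3 → ₹14 + ₹14 = ₹28.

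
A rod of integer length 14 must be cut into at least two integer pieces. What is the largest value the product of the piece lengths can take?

Fill prod[k] for k=2..14: at each k try every first piece i and multiply by the better of (k−i) uncut or prod[k−i].
prod[2] = 1*max(1,0) = 1*1 = 1
prod[3] = 1*max(2,1) = 1*2 = 2
prod[4] = 2*max(2,1) = 2*2 = 4
prod[5] = 2*max(3,2) = 2*3 = 6
prod[6] = 3*max(3,2) = 3*3 = 9
prod[7] = 2*max(5,6) = 2*6 = 12
prod[8] = 2*max(6,9) = 2*9 = 18
prod[9] = 3*max(6,9) = 3*9 = 27
prod[10] = 2*max(8,18) = 2*18 = 36
prod[11] = 2*max(9,27) = 2*27 = 54
prod[12] = 3*max(9,27) = 3*27 = 81
prod[13] = 2*max(11,54) = 2*54 = 108
prod[14] = 2*max(12,81) = 2*81 = 162
One optimal split: 3 + 3 + 3 + 3 + 2; product 3*3*3*3*2 = 162.

162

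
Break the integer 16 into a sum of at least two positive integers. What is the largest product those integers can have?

324

Define f[k] = max over 1≤i<k of i · max(k−i, f[k−i]); the inner max lets the remainder stay uncut if that's better.
Small cases: f[2]=1, f[3]=2, f[4]=4, f[5]=6, f[6]=9, f[7]=12, f[8]=18, f[9]=27.
f[10] = 2*max(8,18) = 2*18 = 36
f[11] = 2*max(9,27) = 2*27 = 54
f[12] = 3*max(9,27) = 3*27 = 81
f[13] = 2*max(11,54) = 2*54 = 108
f[14] = 2*max(12,81) = 2*81 = 162
f[15] = 3*max(12,81) = 3*81 = 243
f[16] = 2*max(14,162) = 2*162 = 324
One optimal split: 3 + 3 + 3 + 3 + 2 + 2; product 3*3*3*3*2*2 = 324.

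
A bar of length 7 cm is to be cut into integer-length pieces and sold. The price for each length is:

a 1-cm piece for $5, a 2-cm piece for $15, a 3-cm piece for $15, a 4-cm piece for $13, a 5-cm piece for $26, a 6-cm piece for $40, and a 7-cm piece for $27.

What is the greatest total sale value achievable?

Build best[k] bottom-up: best[k] = max over allowed piece i of (p[i] + best[k−i]).
best[1] = 5
best[2] = max(5+5, 15+0) = 15
best[3] = max(5+15, 15+5, 15+0) = 20
best[4] = max(5+20, 15+15, 15+5, 13+0) = 30
best[5] = max(5+30, 15+20, 15+15, 13+5, 26+0) = 35
best[6] = max(5+35, 15+30, 15+20, 13+15, 26+5, 40+0) = 45
best[7] = max(5+45, 15+35, 15+30, …, 40+5, 27+0) = 50
One optimal cutting: 2 + 2 + 2 + 1 → $15 + $15 + $15 + $5 = $50.

50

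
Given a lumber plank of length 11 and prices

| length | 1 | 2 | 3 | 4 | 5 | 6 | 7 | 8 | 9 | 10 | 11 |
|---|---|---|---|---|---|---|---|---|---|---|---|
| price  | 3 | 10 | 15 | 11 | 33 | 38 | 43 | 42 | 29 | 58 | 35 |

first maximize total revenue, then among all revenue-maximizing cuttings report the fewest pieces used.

Consider every possible first cut. r[k] is the best of p[i]+r[k−i] over all sellable i≤k.
r[1] = 3
r[2] = max(3+3, 10+0) = 10
r[3] = max(3+10, 10+3, 15+0) = 15
r[4] = max(3+15, 10+10, 15+3, 11+0) = 20
r[5] = max(3+20, 10+15, 15+10, 11+3, 33+0) = 33
r[6] = max(3+33, 10+20, 15+15, 11+10, 33+3, 38+0) = 38
r[7] = max(3+38, 10+33, 15+20, …, 38+3, 43+0) = 43
r[8] = max(3+43, 10+38, 15+33, …, 43+3, 42+0) = 48
r[9] = max(3+48, 10+43, 15+38, …, 42+3, 29+0) = 53
r[10] = max(3+53, 10+48, 15+43, …, 29+3, 58+0) = 66
r[11] = max(3+66, 10+53, 15+48, …, 58+3, 35+0) = 71
Maximum revenue is $71.
Now minimize piece count subject to staying optimal: for each k, pieces[k] = 1 + min over i with p[i]+r[k−i]=r[k] of pieces[k−i].
pieces[8] = 2
pieces[9] = 2
pieces[10] = 2
pieces[11] = 2

2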